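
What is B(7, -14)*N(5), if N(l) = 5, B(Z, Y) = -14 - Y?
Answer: 0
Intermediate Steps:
B(7, -14)*N(5) = (-14 - 1*(-14))*5 = (-14 + 14)*5 = 0*5 = 0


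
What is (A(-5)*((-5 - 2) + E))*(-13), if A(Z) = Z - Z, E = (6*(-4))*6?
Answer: 0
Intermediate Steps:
E = -144 (E = -24*6 = -144)
A(Z) = 0
(A(-5)*((-5 - 2) + E))*(-13) = (0*((-5 - 2) - 144))*(-13) = (0*(-7 - 144))*(-13) = (0*(-151))*(-13) = 0*(-13) = 0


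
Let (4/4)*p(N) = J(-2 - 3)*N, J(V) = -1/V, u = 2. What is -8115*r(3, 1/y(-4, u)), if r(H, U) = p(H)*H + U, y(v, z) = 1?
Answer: -22722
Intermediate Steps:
p(N) = N/5 (p(N) = (-1/(-2 - 3))*N = (-1/(-5))*N = (-1*(-⅕))*N = N/5)
r(H, U) = U + H²/5 (r(H, U) = (H/5)*H + U = H²/5 + U = U + H²/5)
-8115*r(3, 1/y(-4, u)) = -8115*(1/1 + (⅕)*3²) = -8115*(1 + (⅕)*9) = -8115*(1 + 9/5) = -8115*14/5 = -22722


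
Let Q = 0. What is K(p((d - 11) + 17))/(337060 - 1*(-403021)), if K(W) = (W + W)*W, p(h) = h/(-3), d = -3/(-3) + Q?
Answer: 98/6660729 ≈ 1.4713e-5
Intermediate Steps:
d = 1 (d = -3/(-3) + 0 = -3*(-⅓) + 0 = 1 + 0 = 1)
p(h) = -h/3 (p(h) = h*(-⅓) = -h/3)
K(W) = 2*W² (K(W) = (2*W)*W = 2*W²)
K(p((d - 11) + 17))/(337060 - 1*(-403021)) = (2*(-((1 - 11) + 17)/3)²)/(337060 - 1*(-403021)) = (2*(-(-10 + 17)/3)²)/(337060 + 403021) = (2*(-⅓*7)²)/740081 = (2*(-7/3)²)*(1/740081) = (2*(49/9))*(1/740081) = (98/9)*(1/740081) = 98/6660729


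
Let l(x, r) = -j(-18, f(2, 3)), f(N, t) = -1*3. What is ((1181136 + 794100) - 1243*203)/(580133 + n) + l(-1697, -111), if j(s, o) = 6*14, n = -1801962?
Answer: -4537241/53123 ≈ -85.410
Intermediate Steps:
f(N, t) = -3
j(s, o) = 84
l(x, r) = -84 (l(x, r) = -1*84 = -84)
((1181136 + 794100) - 1243*203)/(580133 + n) + l(-1697, -111) = ((1181136 + 794100) - 1243*203)/(580133 - 1801962) - 84 = (1975236 - 252329)/(-1221829) - 84 = 1722907*(-1/1221829) - 84 = -74909/53123 - 84 = -4537241/53123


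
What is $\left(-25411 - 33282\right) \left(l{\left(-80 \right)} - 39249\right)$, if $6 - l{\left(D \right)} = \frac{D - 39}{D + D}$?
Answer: $\frac{368533288307}{160} \approx 2.3033 \cdot 10^{9}$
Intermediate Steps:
$l{\left(D \right)} = 6 - \frac{-39 + D}{2 D}$ ($l{\left(D \right)} = 6 - \frac{D - 39}{D + D} = 6 - \frac{-39 + D}{2 D}$)
$\left(-25411 - 33282\right) \left(l{\left(-80 \right)} - 39249\right) = \left(-25411 - 33282\right) \left(\frac{39 + 11 \left(-80\right)}{2 \left(-80\right)} - 39249\right) = - 58693 \left(\frac{1}{2} \left(- \frac{1}{80}\right) \left(39 - 880\right) - 39249\right) = - 58693 \left(\frac{1}{2} \left(- \frac{1}{80}\right) \left(-841\right) - 39249\right) = - 58693 \left(\frac{841}{160} - 39249\right) = \left(-58693\right) \left(- \frac{6278999}{160}\right) = \frac{368533288307}{160}$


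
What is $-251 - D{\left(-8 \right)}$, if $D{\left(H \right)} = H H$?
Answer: $-315$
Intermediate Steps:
$D{\left(H \right)} = H^{2}$
$-251 - D{\left(-8 \right)} = -251 - \left(-8\right)^{2} = -251 - 64 = -315$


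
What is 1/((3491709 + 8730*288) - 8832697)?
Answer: -1/2826748 ≈ -3.5376e-7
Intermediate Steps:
1/((3491709 + 8730*288) - 8832697) = 1/((3491709 + 2514240) - 8832697) = 1/(6005949 - 8832697) = 1/(-2826748) = -1/2826748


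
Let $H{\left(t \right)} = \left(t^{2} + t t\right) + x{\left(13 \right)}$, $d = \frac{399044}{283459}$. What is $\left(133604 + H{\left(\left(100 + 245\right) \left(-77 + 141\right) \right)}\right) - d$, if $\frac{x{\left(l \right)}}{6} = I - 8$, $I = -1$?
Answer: $\frac{276425347185606}{283459} \approx 9.7519 \cdot 10^{8}$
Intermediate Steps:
$x{\left(l \right)} = -54$ ($x{\left(l \right)} = 6 \left(-1 - 8\right) = 6 \left(-9\right) = -54$)
$d = \frac{399044}{283459}$ ($d = 399044 \cdot \frac{1}{283459} = \frac{399044}{283459} \approx 1.4078$)
$H{\left(t \right)} = -54 + 2 t^{2}$ ($H{\left(t \right)} = \left(t^{2} + t t\right) - 54 = \left(t^{2} + t^{2}\right) - 54 = 2 t^{2} - 54 = -54 + 2 t^{2}$)
$\left(133604 + H{\left(\left(100 + 245\right) \left(-77 + 141\right) \right)}\right) - d = \left(133604 - \left(54 - 2 \left(\left(100 + 245\right) \left(-77 + 141\right)\right)^{2}\right)\right) - \frac{399044}{283459} = \left(133604 - \left(54 - 2 \left(345 \cdot 64\right)^{2}\right)\right) - \frac{399044}{283459} = \left(133604 - \left(54 - 2 \cdot 22080^{2}\right)\right) - \frac{399044}{283459} = \left(133604 + \left(-54 + 2 \cdot 487526400\right)\right) - \frac{399044}{283459} = \left(133604 + \left(-54 + 975052800\right)\right) - \frac{399044}{283459} = \left(133604 + 975052746\right) - \frac{399044}{283459} = 975186350 - \frac{399044}{283459} = \frac{276425347185606}{283459}$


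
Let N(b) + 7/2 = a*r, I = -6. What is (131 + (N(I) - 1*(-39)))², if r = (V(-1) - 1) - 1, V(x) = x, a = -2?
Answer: 119025/4 ≈ 29756.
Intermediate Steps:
r = -3 (r = (-1 - 1) - 1 = -2 - 1 = -3)
N(b) = 5/2 (N(b) = -7/2 - 2*(-3) = -7/2 + 6 = 5/2)
(131 + (N(I) - 1*(-39)))² = (131 + (5/2 - 1*(-39)))² = (131 + (5/2 + 39))² = (131 + 83/2)² = (345/2)² = 119025/4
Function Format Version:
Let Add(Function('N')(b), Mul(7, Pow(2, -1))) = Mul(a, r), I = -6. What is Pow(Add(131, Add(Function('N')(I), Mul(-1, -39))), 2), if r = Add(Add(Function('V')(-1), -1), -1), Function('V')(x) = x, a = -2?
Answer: Rational(119025, 4) ≈ 29756.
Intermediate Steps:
r = -3 (r = Add(Add(-1, -1), -1) = Add(-2, -1) = -3)
Function('N')(b) = Rational(5, 2) (Function('N')(b) = Add(Rational(-7, 2), Mul(-2, -3)) = Add(Rational(-7, 2), 6) = Rational(5, 2))
Pow(Add(131, Add(Function('N')(I), Mul(-1, -39))), 2) = Pow(Add(131, Add(Rational(5, 2), Mul(-1, -39))), 2) = Pow(Add(131, Add(Rational(5, 2), 39)), 2) = Pow(Add(131, Rational(83, 2)), 2) = Pow(Rational(345, 2), 2) = Rational(119025, 4)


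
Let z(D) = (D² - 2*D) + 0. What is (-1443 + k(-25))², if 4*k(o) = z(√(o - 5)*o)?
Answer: 150313371/4 - 306525*I*√30/2 ≈ 3.7578e+7 - 8.3945e+5*I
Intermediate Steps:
z(D) = D² - 2*D
k(o) = o*√(-5 + o)*(-2 + o*√(-5 + o))/4 (k(o) = ((√(o - 5)*o)*(-2 + √(o - 5)*o))/4 = ((√(-5 + o)*o)*(-2 + √(-5 + o)*o))/4 = ((o*√(-5 + o))*(-2 + o*√(-5 + o)))/4 = (o*√(-5 + o)*(-2 + o*√(-5 + o)))/4 = o*√(-5 + o)*(-2 + o*√(-5 + o))/4)
(-1443 + k(-25))² = (-1443 + (¼)*(-25)*((-25)² - 5*(-25) - 2*√(-5 - 25)))² = (-1443 + (¼)*(-25)*(625 + 125 - 2*I*√30))² = (-1443 + (¼)*(-25)*(750 - 2*I*√30))² = (-1443 + (-9375/2 + 25*I*√30/2))² = (-12261/2 + 25*I*√30/2)²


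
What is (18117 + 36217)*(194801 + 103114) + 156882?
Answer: 16187070492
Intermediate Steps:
(18117 + 36217)*(194801 + 103114) + 156882 = 54334*297915 + 156882 = 16186913610 + 156882 = 16187070492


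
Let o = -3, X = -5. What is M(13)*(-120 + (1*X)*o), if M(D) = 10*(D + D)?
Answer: -27300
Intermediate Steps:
M(D) = 20*D (M(D) = 10*(2*D) = 20*D)
M(13)*(-120 + (1*X)*o) = (20*13)*(-120 + (1*(-5))*(-3)) = 260*(-120 - 5*(-3)) = 260*(-120 + 15) = 260*(-105) = -27300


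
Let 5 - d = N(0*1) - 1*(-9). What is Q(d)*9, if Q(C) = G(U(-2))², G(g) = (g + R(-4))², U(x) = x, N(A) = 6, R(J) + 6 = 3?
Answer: 5625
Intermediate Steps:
R(J) = -3 (R(J) = -6 + 3 = -3)
G(g) = (-3 + g)² (G(g) = (g - 3)² = (-3 + g)²)
d = -10 (d = 5 - (6 - 1*(-9)) = 5 - (6 + 9) = 5 - 1*15 = 5 - 15 = -10)
Q(C) = 625 (Q(C) = ((-3 - 2)²)² = ((-5)²)² = 25² = 625)
Q(d)*9 = 625*9 = 5625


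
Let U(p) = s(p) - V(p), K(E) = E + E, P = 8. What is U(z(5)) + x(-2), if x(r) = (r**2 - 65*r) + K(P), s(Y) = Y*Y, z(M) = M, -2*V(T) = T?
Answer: 355/2 ≈ 177.50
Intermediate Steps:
V(T) = -T/2
K(E) = 2*E
s(Y) = Y**2
U(p) = p**2 + p/2 (U(p) = p**2 - (-1)*p/2 = p**2 + p/2)
x(r) = 16 + r**2 - 65*r (x(r) = (r**2 - 65*r) + 2*8 = (r**2 - 65*r) + 16 = 16 + r**2 - 65*r)
U(z(5)) + x(-2) = 5*(1/2 + 5) + (16 + (-2)**2 - 65*(-2)) = 5*(11/2) + (16 + 4 + 130) = 55/2 + 150 = 355/2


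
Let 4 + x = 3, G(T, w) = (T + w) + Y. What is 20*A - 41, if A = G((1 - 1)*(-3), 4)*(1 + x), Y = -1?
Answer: -41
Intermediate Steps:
G(T, w) = -1 + T + w (G(T, w) = (T + w) - 1 = -1 + T + w)
x = -1 (x = -4 + 3 = -1)
A = 0 (A = (-1 + (1 - 1)*(-3) + 4)*(1 - 1) = (-1 + 0*(-3) + 4)*0 = (-1 + 0 + 4)*0 = 3*0 = 0)
20*A - 41 = 20*0 - 41 = 0 - 41 = -41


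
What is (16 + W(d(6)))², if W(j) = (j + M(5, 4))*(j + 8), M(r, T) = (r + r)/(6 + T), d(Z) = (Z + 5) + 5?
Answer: 179776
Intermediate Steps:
d(Z) = 10 + Z (d(Z) = (5 + Z) + 5 = 10 + Z)
M(r, T) = 2*r/(6 + T) (M(r, T) = (2*r)/(6 + T) = 2*r/(6 + T))
W(j) = (1 + j)*(8 + j) (W(j) = (j + 2*5/(6 + 4))*(j + 8) = (j + 2*5/10)*(8 + j) = (j + 2*5*(⅒))*(8 + j) = (j + 1)*(8 + j) = (1 + j)*(8 + j))
(16 + W(d(6)))² = (16 + (8 + (10 + 6)² + 9*(10 + 6)))² = (16 + (8 + 16² + 9*16))² = (16 + (8 + 256 + 144))² = (16 + 408)² = 424² = 179776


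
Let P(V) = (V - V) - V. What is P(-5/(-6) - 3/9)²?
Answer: ¼ ≈ 0.25000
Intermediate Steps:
P(V) = -V (P(V) = 0 - V = -V)
P(-5/(-6) - 3/9)² = (-(-5/(-6) - 3/9))² = (-(-5*(-⅙) - 3*⅑))² = (-(⅚ - ⅓))² = (-1*½)² = (-½)² = ¼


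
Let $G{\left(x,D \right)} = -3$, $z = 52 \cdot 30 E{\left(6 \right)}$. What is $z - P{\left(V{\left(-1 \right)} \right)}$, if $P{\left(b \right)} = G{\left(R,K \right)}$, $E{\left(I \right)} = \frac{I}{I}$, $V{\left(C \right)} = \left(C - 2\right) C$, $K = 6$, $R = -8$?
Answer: $1563$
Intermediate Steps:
$V{\left(C \right)} = C \left(-2 + C\right)$ ($V{\left(C \right)} = \left(-2 + C\right) C = C \left(-2 + C\right)$)
$E{\left(I \right)} = 1$
$z = 1560$ ($z = 52 \cdot 30 \cdot 1 = 1560 \cdot 1 = 1560$)
$P{\left(b \right)} = -3$
$z - P{\left(V{\left(-1 \right)} \right)} = 1560 - -3 = 1560 + 3 = 1563$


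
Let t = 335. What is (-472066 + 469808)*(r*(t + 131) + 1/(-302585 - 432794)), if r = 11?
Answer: -8511650116274/735379 ≈ -1.1575e+7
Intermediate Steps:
(-472066 + 469808)*(r*(t + 131) + 1/(-302585 - 432794)) = (-472066 + 469808)*(11*(335 + 131) + 1/(-302585 - 432794)) = -2258*(11*466 + 1/(-735379)) = -2258*(5126 - 1/735379) = -2258*3769552753/735379 = -8511650116274/735379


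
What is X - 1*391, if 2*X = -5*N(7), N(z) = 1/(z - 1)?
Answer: -4697/12 ≈ -391.42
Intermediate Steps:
N(z) = 1/(-1 + z)
X = -5/12 (X = (-5/(-1 + 7))/2 = (-5/6)/2 = (-5*1/6)/2 = (1/2)*(-5/6) = -5/12 ≈ -0.41667)
X - 1*391 = -5/12 - 1*391 = -5/12 - 391 = -4697/12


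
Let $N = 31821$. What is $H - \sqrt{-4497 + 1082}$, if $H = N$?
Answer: $31821 - i \sqrt{3415} \approx 31821.0 - 58.438 i$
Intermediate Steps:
$H = 31821$
$H - \sqrt{-4497 + 1082} = 31821 - \sqrt{-4497 + 1082} = 31821 - \sqrt{-3415} = 31821 - i \sqrt{3415}$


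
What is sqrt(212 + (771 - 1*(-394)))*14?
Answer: 126*sqrt(17) ≈ 519.51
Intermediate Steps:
sqrt(212 + (771 - 1*(-394)))*14 = sqrt(212 + (771 + 394))*14 = sqrt(212 + 1165)*14 = sqrt(1377)*14 = (9*sqrt(17))*14 = 126*sqrt(17)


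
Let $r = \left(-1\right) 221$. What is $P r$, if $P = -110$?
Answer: $24310$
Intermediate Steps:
$r = -221$
$P r = \left(-110\right) \left(-221\right) = 24310$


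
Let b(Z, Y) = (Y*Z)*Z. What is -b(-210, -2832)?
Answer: 124891200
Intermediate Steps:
b(Z, Y) = Y*Z²
-b(-210, -2832) = -(-2832)*(-210)² = -(-2832)*44100 = -1*(-124891200) = 124891200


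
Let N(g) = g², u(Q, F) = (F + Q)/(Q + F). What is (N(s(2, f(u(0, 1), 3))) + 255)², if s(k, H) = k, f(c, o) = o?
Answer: 67081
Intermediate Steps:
u(Q, F) = 1 (u(Q, F) = (F + Q)/(F + Q) = 1)
(N(s(2, f(u(0, 1), 3))) + 255)² = (2² + 255)² = (4 + 255)² = 259² = 67081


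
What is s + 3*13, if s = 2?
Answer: 41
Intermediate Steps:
s + 3*13 = 2 + 3*13 = 2 + 39 = 41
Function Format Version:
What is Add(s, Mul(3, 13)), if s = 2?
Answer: 41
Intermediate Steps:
Add(s, Mul(3, 13)) = Add(2, Mul(3, 13)) = Add(2, 39) = 41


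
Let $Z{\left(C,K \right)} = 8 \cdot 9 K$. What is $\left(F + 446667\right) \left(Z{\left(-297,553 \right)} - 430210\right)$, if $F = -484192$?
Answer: $14649534850$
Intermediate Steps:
$Z{\left(C,K \right)} = 72 K$
$\left(F + 446667\right) \left(Z{\left(-297,553 \right)} - 430210\right) = \left(-484192 + 446667\right) \left(72 \cdot 553 - 430210\right) = - 37525 \left(39816 - 430210\right) = \left(-37525\right) \left(-390394\right) = 14649534850$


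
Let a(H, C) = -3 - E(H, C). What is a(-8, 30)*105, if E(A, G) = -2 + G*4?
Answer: -12705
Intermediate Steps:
E(A, G) = -2 + 4*G
a(H, C) = -1 - 4*C (a(H, C) = -3 - (-2 + 4*C) = -3 + (2 - 4*C) = -1 - 4*C)
a(-8, 30)*105 = (-1 - 4*30)*105 = (-1 - 120)*105 = -121*105 = -12705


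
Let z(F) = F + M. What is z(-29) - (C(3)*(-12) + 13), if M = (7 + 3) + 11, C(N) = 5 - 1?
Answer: 27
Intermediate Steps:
C(N) = 4
M = 21 (M = 10 + 11 = 21)
z(F) = 21 + F (z(F) = F + 21 = 21 + F)
z(-29) - (C(3)*(-12) + 13) = (21 - 29) - (4*(-12) + 13) = -8 - (-48 + 13) = -8 - 1*(-35) = -8 + 35 = 27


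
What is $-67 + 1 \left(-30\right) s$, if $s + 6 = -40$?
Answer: $1313$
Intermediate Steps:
$s = -46$ ($s = -6 - 40 = -46$)
$-67 + 1 \left(-30\right) s = -67 + 1 \left(-30\right) \left(-46\right) = -67 - -1380 = -67 + 1380 = 1313$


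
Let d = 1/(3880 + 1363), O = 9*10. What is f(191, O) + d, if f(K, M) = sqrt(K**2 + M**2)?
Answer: 1/5243 + sqrt(44581) ≈ 211.14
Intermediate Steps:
O = 90
d = 1/5243 ≈ 0.00019073
f(191, O) + d = sqrt(191**2 + 90**2) + 1/5243 = sqrt(36481 + 8100) + 1/5243 = sqrt(44581) + 1/5243 = 1/5243 + sqrt(44581)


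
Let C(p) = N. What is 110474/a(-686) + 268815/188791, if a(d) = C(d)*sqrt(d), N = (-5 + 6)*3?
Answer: 268815/188791 - 7891*I*sqrt(14)/21 ≈ 1.4239 - 1406.0*I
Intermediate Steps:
N = 3 (N = 1*3 = 3)
C(p) = 3
a(d) = 3*sqrt(d)
110474/a(-686) + 268815/188791 = 110474/((3*sqrt(-686))) + 268815/188791 = 110474/((3*(7*I*sqrt(14)))) + 268815*(1/188791) = 110474/((21*I*sqrt(14))) + 268815/188791 = 110474*(-I*sqrt(14)/294) + 268815/188791 = -7891*I*sqrt(14)/21 + 268815/188791 = 268815/188791 - 7891*I*sqrt(14)/21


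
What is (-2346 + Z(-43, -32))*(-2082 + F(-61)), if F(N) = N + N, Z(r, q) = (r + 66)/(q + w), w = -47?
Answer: 408526828/79 ≈ 5.1712e+6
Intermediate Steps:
Z(r, q) = (66 + r)/(-47 + q) (Z(r, q) = (r + 66)/(q - 47) = (66 + r)/(-47 + q))
F(N) = 2*N
(-2346 + Z(-43, -32))*(-2082 + F(-61)) = (-2346 + (66 - 43)/(-47 - 32))*(-2082 + 2*(-61)) = (-2346 + 23/(-79))*(-2082 - 122) = (-2346 - 1/79*23)*(-2204) = (-2346 - 23/79)*(-2204) = -185357/79*(-2204) = 408526828/79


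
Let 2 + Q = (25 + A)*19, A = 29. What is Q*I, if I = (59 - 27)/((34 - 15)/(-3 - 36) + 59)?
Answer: 638976/1141 ≈ 560.01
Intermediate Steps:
I = 624/1141 (I = 32/(19/(-39) + 59) = 32/(19*(-1/39) + 59) = 32/(-19/39 + 59) = 32/(2282/39) = 32*(39/2282) = 624/1141 ≈ 0.54689)
Q = 1024 (Q = -2 + (25 + 29)*19 = -2 + 54*19 = -2 + 1026 = 1024)
Q*I = 1024*(624/1141) = 638976/1141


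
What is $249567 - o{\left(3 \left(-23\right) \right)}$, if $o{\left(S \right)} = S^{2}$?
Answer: $244806$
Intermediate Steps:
$249567 - o{\left(3 \left(-23\right) \right)} = 249567 - \left(3 \left(-23\right)\right)^{2} = 249567 - \left(-69\right)^{2} = 249567 - 4761 = 244806$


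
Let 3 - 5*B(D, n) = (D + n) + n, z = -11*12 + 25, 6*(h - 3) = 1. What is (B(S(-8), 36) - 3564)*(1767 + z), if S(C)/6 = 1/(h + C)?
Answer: -172223340/29 ≈ -5.9387e+6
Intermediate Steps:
h = 19/6 (h = 3 + (1/6)*1 = 3 + 1/6 = 19/6 ≈ 3.1667)
S(C) = 6/(19/6 + C)
z = -107 (z = -132 + 25 = -107)
B(D, n) = 3/5 - 2*n/5 - D/5 (B(D, n) = 3/5 - ((D + n) + n)/5 = 3/5 - (D + 2*n)/5 = 3/5 + (-2*n/5 - D/5) = 3/5 - 2*n/5 - D/5)
(B(S(-8), 36) - 3564)*(1767 + z) = ((3/5 - 2/5*36 - 36/(5*(19 + 6*(-8)))) - 3564)*(1767 - 107) = ((3/5 - 72/5 - 36/(5*(19 - 48))) - 3564)*1660 = ((3/5 - 72/5 - 36/(5*(-29))) - 3564)*1660 = ((3/5 - 72/5 - 36*(-1)/(5*29)) - 3564)*1660 = ((3/5 - 72/5 - 1/5*(-36/29)) - 3564)*1660 = ((3/5 - 72/5 + 36/145) - 3564)*1660 = (-393/29 - 3564)*1660 = -103749/29*1660 = -172223340/29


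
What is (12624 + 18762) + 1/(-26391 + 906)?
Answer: 799872209/25485 ≈ 31386.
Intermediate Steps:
(12624 + 18762) + 1/(-26391 + 906) = 31386 + 1/(-25485) = 31386 - 1/25485 = 799872209/25485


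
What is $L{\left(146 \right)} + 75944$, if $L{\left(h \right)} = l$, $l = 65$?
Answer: $76009$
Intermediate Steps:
$L{\left(h \right)} = 65$
$L{\left(146 \right)} + 75944 = 65 + 75944 = 76009$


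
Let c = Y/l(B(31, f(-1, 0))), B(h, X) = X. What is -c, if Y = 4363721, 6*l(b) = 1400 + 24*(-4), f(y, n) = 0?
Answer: -13091163/652 ≈ -20078.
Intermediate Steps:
l(b) = 652/3 (l(b) = (1400 + 24*(-4))/6 = (1400 - 96)/6 = (⅙)*1304 = 652/3)
c = 13091163/652 (c = 4363721/(652/3) = 4363721*(3/652) = 13091163/652 ≈ 20078.)
-c = -1*13091163/652 = -13091163/652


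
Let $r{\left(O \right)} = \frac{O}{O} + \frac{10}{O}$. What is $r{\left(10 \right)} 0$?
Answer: $0$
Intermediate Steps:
$r{\left(O \right)} = 1 + \frac{10}{O}$
$r{\left(10 \right)} 0 = \frac{10 + 10}{10} \cdot 0 = \frac{1}{10} \cdot 20 \cdot 0 = 2 \cdot 0 = 0$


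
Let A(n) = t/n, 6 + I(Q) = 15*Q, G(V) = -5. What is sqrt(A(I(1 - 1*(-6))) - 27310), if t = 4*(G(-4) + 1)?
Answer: I*sqrt(29740766)/33 ≈ 165.26*I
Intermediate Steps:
I(Q) = -6 + 15*Q
t = -16 (t = 4*(-5 + 1) = 4*(-4) = -16)
A(n) = -16/n
sqrt(A(I(1 - 1*(-6))) - 27310) = sqrt(-16/(-6 + 15*(1 - 1*(-6))) - 27310) = sqrt(-16/(-6 + 15*(1 + 6)) - 27310) = sqrt(-16/(-6 + 15*7) - 27310) = sqrt(-16/(-6 + 105) - 27310) = sqrt(-16/99 - 27310) = sqrt(-2703706/99) = I*sqrt(29740766)/33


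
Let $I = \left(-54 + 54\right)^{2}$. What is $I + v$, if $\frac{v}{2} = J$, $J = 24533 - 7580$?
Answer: $33906$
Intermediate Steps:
$J = 16953$
$v = 33906$ ($v = 2 \cdot 16953 = 33906$)
$I = 0$ ($I = 0^{2} = 0$)
$I + v = 0 + 33906 = 33906$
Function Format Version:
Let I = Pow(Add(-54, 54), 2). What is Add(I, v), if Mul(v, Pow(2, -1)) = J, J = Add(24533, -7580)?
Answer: 33906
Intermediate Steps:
J = 16953
v = 33906 (v = Mul(2, 16953) = 33906)
I = 0 (I = Pow(0, 2) = 0)
Add(I, v) = Add(0, 33906) = 33906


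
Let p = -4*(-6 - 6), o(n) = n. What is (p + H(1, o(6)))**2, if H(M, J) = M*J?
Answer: 2916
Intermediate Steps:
H(M, J) = J*M
p = 48 (p = -4*(-12) = 48)
(p + H(1, o(6)))**2 = (48 + 6*1)**2 = (48 + 6)**2 = 54**2 = 2916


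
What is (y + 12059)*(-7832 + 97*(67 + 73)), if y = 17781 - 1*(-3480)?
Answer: 191523360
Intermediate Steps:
y = 21261 (y = 17781 + 3480 = 21261)
(y + 12059)*(-7832 + 97*(67 + 73)) = (21261 + 12059)*(-7832 + 97*(67 + 73)) = 33320*(-7832 + 97*140) = 33320*(-7832 + 13580) = 33320*5748 = 191523360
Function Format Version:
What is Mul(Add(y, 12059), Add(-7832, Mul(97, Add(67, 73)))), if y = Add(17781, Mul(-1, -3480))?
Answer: 191523360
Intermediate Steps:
y = 21261 (y = Add(17781, 3480) = 21261)
Mul(Add(y, 12059), Add(-7832, Mul(97, Add(67, 73)))) = Mul(Add(21261, 12059), Add(-7832, Mul(97, Add(67, 73)))) = Mul(33320, Add(-7832, Mul(97, 140))) = Mul(33320, Add(-7832, 13580)) = Mul(33320, 5748) = 191523360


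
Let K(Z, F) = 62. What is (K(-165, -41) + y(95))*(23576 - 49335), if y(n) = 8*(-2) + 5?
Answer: -1313709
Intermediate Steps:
y(n) = -11 (y(n) = -16 + 5 = -11)
(K(-165, -41) + y(95))*(23576 - 49335) = (62 - 11)*(23576 - 49335) = 51*(-25759) = -1313709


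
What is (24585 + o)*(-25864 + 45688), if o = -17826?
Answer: 133990416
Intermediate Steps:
(24585 + o)*(-25864 + 45688) = (24585 - 17826)*(-25864 + 45688) = 6759*19824 = 133990416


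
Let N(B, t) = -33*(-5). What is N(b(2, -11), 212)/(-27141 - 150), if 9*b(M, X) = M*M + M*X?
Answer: -5/827 ≈ -0.0060460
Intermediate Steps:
b(M, X) = M²/9 + M*X/9 (b(M, X) = (M*M + M*X)/9 = (M² + M*X)/9 = M²/9 + M*X/9)
N(B, t) = 165
N(b(2, -11), 212)/(-27141 - 150) = 165/(-27141 - 150) = 165/(-27291) = 165*(-1/27291) = -5/827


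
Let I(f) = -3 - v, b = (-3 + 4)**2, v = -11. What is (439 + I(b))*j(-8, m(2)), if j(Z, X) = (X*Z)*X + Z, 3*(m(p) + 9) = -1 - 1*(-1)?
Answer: -293232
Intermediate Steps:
m(p) = -9 (m(p) = -9 + (-1 - 1*(-1))/3 = -9 + (-1 + 1)/3 = -9 + (1/3)*0 = -9 + 0 = -9)
j(Z, X) = Z + Z*X**2 (j(Z, X) = Z*X**2 + Z = Z + Z*X**2)
b = 1 (b = 1**2 = 1)
I(f) = 8 (I(f) = -3 - 1*(-11) = -3 + 11 = 8)
(439 + I(b))*j(-8, m(2)) = (439 + 8)*(-8*(1 + (-9)**2)) = 447*(-8*(1 + 81)) = 447*(-8*82) = 447*(-656) = -293232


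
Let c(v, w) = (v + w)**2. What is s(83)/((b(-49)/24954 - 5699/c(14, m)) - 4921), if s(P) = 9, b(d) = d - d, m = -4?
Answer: -100/55311 ≈ -0.0018080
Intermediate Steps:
b(d) = 0
s(83)/((b(-49)/24954 - 5699/c(14, m)) - 4921) = 9/((0/24954 - 5699/(14 - 4)**2) - 4921) = 9/((0*(1/24954) - 5699/(10**2)) - 4921) = 9/((0 - 5699/100) - 4921) = 9/(-5699/100 - 4921) = 9/(-497799/100) = 9*(-100/497799) = -100/55311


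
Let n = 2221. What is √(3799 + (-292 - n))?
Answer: √1286 ≈ 35.861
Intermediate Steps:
√(3799 + (-292 - n)) = √(3799 + (-292 - 1*2221)) = √(3799 + (-292 - 2221)) = √(3799 - 2513) = √1286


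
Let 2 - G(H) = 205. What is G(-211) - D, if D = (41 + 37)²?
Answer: -6287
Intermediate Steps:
G(H) = -203 (G(H) = 2 - 1*205 = 2 - 205 = -203)
D = 6084 (D = 78² = 6084)
G(-211) - D = -203 - 1*6084 = -203 - 6084 = -6287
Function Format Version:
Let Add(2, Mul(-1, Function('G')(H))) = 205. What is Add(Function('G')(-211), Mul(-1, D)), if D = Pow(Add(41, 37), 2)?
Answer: -6287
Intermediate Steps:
Function('G')(H) = -203 (Function('G')(H) = Add(2, Mul(-1, 205)) = Add(2, -205) = -203)
D = 6084 (D = Pow(78, 2) = 6084)
Add(Function('G')(-211), Mul(-1, D)) = Add(-203, Mul(-1, 6084)) = Add(-203, -6084) = -6287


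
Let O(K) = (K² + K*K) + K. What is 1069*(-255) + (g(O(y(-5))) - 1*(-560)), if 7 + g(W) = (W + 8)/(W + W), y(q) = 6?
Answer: -21219233/78 ≈ -2.7204e+5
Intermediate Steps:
O(K) = K + 2*K² (O(K) = (K² + K²) + K = 2*K² + K = K + 2*K²)
g(W) = -7 + (8 + W)/(2*W) (g(W) = -7 + (W + 8)/(W + W) = -7 + (8 + W)/((2*W)) = -7 + (8 + W)*(1/(2*W)) = -7 + (8 + W)/(2*W))
1069*(-255) + (g(O(y(-5))) - 1*(-560)) = 1069*(-255) + ((-13/2 + 4/((6*(1 + 2*6)))) - 1*(-560)) = -272595 + ((-13/2 + 4/((6*(1 + 12)))) + 560) = -272595 + ((-13/2 + 4/((6*13))) + 560) = -272595 + ((-13/2 + 4/78) + 560) = -272595 + ((-13/2 + 4*(1/78)) + 560) = -272595 + ((-13/2 + 2/39) + 560) = -272595 + (-503/78 + 560) = -272595 + 43177/78 = -21219233/78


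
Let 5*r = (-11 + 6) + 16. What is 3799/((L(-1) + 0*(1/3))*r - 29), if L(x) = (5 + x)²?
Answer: 18995/31 ≈ 612.74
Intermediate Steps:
r = 11/5 (r = ((-11 + 6) + 16)/5 = (-5 + 16)/5 = (⅕)*11 = 11/5 ≈ 2.2000)
3799/((L(-1) + 0*(1/3))*r - 29) = 3799/(((5 - 1)² + 0*(1/3))*(11/5) - 29) = 3799/((4² + 0*(1*(⅓)))*(11/5) - 29) = 3799/((16 + 0*(⅓))*(11/5) - 29) = 3799/((16 + 0)*(11/5) - 29) = 3799/(16*(11/5) - 29) = 3799/(176/5 - 29) = 3799/(31/5) = 3799*(5/31) = 18995/31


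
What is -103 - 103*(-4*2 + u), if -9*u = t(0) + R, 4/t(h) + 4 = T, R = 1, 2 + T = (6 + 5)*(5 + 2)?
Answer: 156148/213 ≈ 733.09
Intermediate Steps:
T = 75 (T = -2 + (6 + 5)*(5 + 2) = -2 + 11*7 = -2 + 77 = 75)
t(h) = 4/71 (t(h) = 4/(-4 + 75) = 4/71)
u = -25/213 (u = -(4/71 + 1)/9 = -⅑*75/71 = -25/213 ≈ -0.11737)
-103 - 103*(-4*2 + u) = -103 - 103*(-4*2 - 25/213) = -103 - 103*(-8 - 25/213) = -103 - 103*(-1729/213) = -103 + 178087/213 = 156148/213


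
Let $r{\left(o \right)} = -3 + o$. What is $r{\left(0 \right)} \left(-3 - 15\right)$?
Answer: $54$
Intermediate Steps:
$r{\left(0 \right)} \left(-3 - 15\right) = \left(-3 + 0\right) \left(-3 - 15\right) = \left(-3\right) \left(-18\right) = 54$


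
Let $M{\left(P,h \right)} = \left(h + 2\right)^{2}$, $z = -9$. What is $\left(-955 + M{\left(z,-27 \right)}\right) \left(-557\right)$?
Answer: $183810$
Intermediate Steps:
$M{\left(P,h \right)} = \left(2 + h\right)^{2}$
$\left(-955 + M{\left(z,-27 \right)}\right) \left(-557\right) = \left(-955 + \left(2 - 27\right)^{2}\right) \left(-557\right) = \left(-955 + \left(-25\right)^{2}\right) \left(-557\right) = \left(-955 + 625\right) \left(-557\right) = \left(-330\right) \left(-557\right) = 183810$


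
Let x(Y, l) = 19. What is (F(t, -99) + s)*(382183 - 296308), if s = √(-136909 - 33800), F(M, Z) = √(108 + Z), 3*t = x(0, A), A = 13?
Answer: 257625 + 85875*I*√170709 ≈ 2.5763e+5 + 3.5481e+7*I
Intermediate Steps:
t = 19/3 (t = (⅓)*19 = 19/3 ≈ 6.3333)
s = I*√170709 (s = √(-170709) = I*√170709 ≈ 413.17*I)
(F(t, -99) + s)*(382183 - 296308) = (√(108 - 99) + I*√170709)*(382183 - 296308) = (√9 + I*√170709)*85875 = (3 + I*√170709)*85875 = 257625 + 85875*I*√170709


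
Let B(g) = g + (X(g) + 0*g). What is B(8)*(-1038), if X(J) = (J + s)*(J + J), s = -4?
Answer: -74736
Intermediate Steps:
X(J) = 2*J*(-4 + J) (X(J) = (J - 4)*(J + J) = (-4 + J)*(2*J) = 2*J*(-4 + J))
B(g) = g + 2*g*(-4 + g) (B(g) = g + (2*g*(-4 + g) + 0*g) = g + (2*g*(-4 + g) + 0) = g + 2*g*(-4 + g))
B(8)*(-1038) = (8*(-7 + 2*8))*(-1038) = (8*(-7 + 16))*(-1038) = (8*9)*(-1038) = 72*(-1038) = -74736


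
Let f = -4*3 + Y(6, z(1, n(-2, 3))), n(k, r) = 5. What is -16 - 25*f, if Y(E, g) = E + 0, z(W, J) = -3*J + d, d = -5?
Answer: 134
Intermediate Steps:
z(W, J) = -5 - 3*J (z(W, J) = -3*J - 5 = -5 - 3*J)
Y(E, g) = E
f = -6 (f = -4*3 + 6 = -12 + 6 = -6)
-16 - 25*f = -16 - 25*(-6) = -16 + 150 = 134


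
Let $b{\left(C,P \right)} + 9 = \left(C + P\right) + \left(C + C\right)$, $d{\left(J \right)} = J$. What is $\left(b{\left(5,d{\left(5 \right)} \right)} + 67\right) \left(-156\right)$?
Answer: $-12168$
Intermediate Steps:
$b{\left(C,P \right)} = -9 + P + 3 C$ ($b{\left(C,P \right)} = -9 + \left(\left(C + P\right) + \left(C + C\right)\right) = -9 + \left(\left(C + P\right) + 2 C\right) = -9 + \left(P + 3 C\right) = -9 + P + 3 C$)
$\left(b{\left(5,d{\left(5 \right)} \right)} + 67\right) \left(-156\right) = \left(\left(-9 + 5 + 3 \cdot 5\right) + 67\right) \left(-156\right) = \left(\left(-9 + 5 + 15\right) + 67\right) \left(-156\right) = \left(11 + 67\right) \left(-156\right) = 78 \left(-156\right) = -12168$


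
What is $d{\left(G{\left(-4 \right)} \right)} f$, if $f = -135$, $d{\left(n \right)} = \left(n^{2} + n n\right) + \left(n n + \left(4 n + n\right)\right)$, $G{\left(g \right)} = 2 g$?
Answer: $-20520$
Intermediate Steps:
$d{\left(n \right)} = 3 n^{2} + 5 n$ ($d{\left(n \right)} = \left(n^{2} + n^{2}\right) + \left(n^{2} + 5 n\right) = 2 n^{2} + \left(n^{2} + 5 n\right) = 3 n^{2} + 5 n$)
$d{\left(G{\left(-4 \right)} \right)} f = 2 \left(-4\right) \left(5 + 3 \cdot 2 \left(-4\right)\right) \left(-135\right) = - 8 \left(5 + 3 \left(-8\right)\right) \left(-135\right) = - 8 \left(5 - 24\right) \left(-135\right) = \left(-8\right) \left(-19\right) \left(-135\right) = 152 \left(-135\right) = -20520$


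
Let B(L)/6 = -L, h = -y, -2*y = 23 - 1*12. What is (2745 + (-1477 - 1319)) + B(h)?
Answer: -84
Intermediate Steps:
y = -11/2 (y = -(23 - 1*12)/2 = -(23 - 12)/2 = -1/2*11 = -11/2 ≈ -5.5000)
h = 11/2 (h = -1*(-11/2) = 11/2 ≈ 5.5000)
B(L) = -6*L (B(L) = 6*(-L) = -6*L)
(2745 + (-1477 - 1319)) + B(h) = (2745 + (-1477 - 1319)) - 6*11/2 = (2745 - 2796) - 33 = -51 - 33 = -84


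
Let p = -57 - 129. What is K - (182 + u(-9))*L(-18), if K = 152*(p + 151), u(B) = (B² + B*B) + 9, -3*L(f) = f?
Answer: -7438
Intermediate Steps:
L(f) = -f/3
p = -186
u(B) = 9 + 2*B² (u(B) = (B² + B²) + 9 = 2*B² + 9 = 9 + 2*B²)
K = -5320 (K = 152*(-186 + 151) = 152*(-35) = -5320)
K - (182 + u(-9))*L(-18) = -5320 - (182 + (9 + 2*(-9)²))*(-⅓*(-18)) = -5320 - (182 + (9 + 2*81))*6 = -5320 - (182 + (9 + 162))*6 = -5320 - (182 + 171)*6 = -5320 - 353*6 = -5320 - 1*2118 = -5320 - 2118 = -7438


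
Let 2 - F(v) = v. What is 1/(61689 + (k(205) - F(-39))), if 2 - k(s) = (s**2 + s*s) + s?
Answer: -1/22605 ≈ -4.4238e-5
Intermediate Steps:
k(s) = 2 - s - 2*s**2 (k(s) = 2 - ((s**2 + s*s) + s) = 2 - ((s**2 + s**2) + s) = 2 - (2*s**2 + s) = 2 - (s + 2*s**2) = 2 + (-s - 2*s**2) = 2 - s - 2*s**2)
F(v) = 2 - v
1/(61689 + (k(205) - F(-39))) = 1/(61689 + ((2 - 1*205 - 2*205**2) - (2 - 1*(-39)))) = 1/(61689 + ((2 - 205 - 2*42025) - (2 + 39))) = 1/(61689 + ((2 - 205 - 84050) - 1*41)) = 1/(61689 + (-84253 - 41)) = 1/(61689 - 84294) = 1/(-22605) = -1/22605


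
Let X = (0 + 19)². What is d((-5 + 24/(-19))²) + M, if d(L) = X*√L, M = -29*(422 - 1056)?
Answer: 20647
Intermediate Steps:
X = 361 (X = 19² = 361)
M = 18386 (M = -29*(-634) = 18386)
d(L) = 361*√L
d((-5 + 24/(-19))²) + M = 361*√((-5 + 24/(-19))²) + 18386 = 361*√((-5 + 24*(-1/19))²) + 18386 = 361*√((-5 - 24/19)²) + 18386 = 361*√((-119/19)²) + 18386 = 361*√(14161/361) + 18386 = 361*(119/19) + 18386 = 2261 + 18386 = 20647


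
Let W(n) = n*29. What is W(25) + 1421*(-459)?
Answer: -651514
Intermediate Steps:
W(n) = 29*n
W(25) + 1421*(-459) = 29*25 + 1421*(-459) = 725 - 652239 = -651514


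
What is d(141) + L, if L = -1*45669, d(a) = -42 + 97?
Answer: -45614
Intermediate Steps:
d(a) = 55
L = -45669
d(141) + L = 55 - 45669 = -45614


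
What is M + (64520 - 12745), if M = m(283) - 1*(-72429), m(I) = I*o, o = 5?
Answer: 125619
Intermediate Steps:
m(I) = 5*I (m(I) = I*5 = 5*I)
M = 73844 (M = 5*283 - 1*(-72429) = 1415 + 72429 = 73844)
M + (64520 - 12745) = 73844 + (64520 - 12745) = 73844 + 51775 = 125619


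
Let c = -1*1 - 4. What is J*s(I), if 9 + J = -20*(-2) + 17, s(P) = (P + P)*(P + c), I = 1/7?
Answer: -3264/49 ≈ -66.612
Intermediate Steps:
c = -5 (c = -1 - 4 = -5)
I = ⅐ ≈ 0.14286
s(P) = 2*P*(-5 + P) (s(P) = (P + P)*(P - 5) = (2*P)*(-5 + P) = 2*P*(-5 + P))
J = 48 (J = -9 + (-20*(-2) + 17) = -9 + (40 + 17) = -9 + 57 = 48)
J*s(I) = 48*(2*(⅐)*(-5 + ⅐)) = 48*(2*(⅐)*(-34/7)) = 48*(-68/49) = -3264/49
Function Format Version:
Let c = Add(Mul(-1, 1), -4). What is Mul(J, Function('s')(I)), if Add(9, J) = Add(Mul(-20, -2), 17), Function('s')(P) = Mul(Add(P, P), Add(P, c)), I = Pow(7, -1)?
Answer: Rational(-3264, 49) ≈ -66.612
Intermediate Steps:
c = -5 (c = Add(-1, -4) = -5)
I = Rational(1, 7) ≈ 0.14286
Function('s')(P) = Mul(2, P, Add(-5, P)) (Function('s')(P) = Mul(Add(P, P), Add(P, -5)) = Mul(Mul(2, P), Add(-5, P)) = Mul(2, P, Add(-5, P)))
J = 48 (J = Add(-9, Add(Mul(-20, -2), 17)) = Add(-9, Add(40, 17)) = Add(-9, 57) = 48)
Mul(J, Function('s')(I)) = Mul(48, Mul(2, Rational(1, 7), Add(-5, Rational(1, 7)))) = Mul(48, Mul(2, Rational(1, 7), Rational(-34, 7))) = Mul(48, Rational(-68, 49)) = Rational(-3264, 49)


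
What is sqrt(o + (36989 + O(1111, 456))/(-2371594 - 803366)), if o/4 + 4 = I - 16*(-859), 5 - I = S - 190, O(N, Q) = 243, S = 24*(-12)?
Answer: sqrt(2240204487550455)/198435 ≈ 238.52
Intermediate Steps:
S = -288
I = 483 (I = 5 - (-288 - 190) = 5 - 1*(-478) = 5 + 478 = 483)
o = 56892 (o = -16 + 4*(483 - 16*(-859)) = -16 + 4*(483 + 13744) = -16 + 4*14227 = -16 + 56908 = 56892)
sqrt(o + (36989 + O(1111, 456))/(-2371594 - 803366)) = sqrt(56892 + (36989 + 243)/(-2371594 - 803366)) = sqrt(56892 + 37232/(-3174960)) = sqrt(56892 + 37232*(-1/3174960)) = sqrt(56892 - 2327/198435) = sqrt(11289361693/198435) = sqrt(2240204487550455)/198435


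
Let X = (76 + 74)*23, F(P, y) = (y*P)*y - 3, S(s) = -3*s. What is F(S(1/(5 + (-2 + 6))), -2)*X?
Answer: -14950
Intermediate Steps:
F(P, y) = -3 + P*y² (F(P, y) = (P*y)*y - 3 = P*y² - 3 = -3 + P*y²)
X = 3450 (X = 150*23 = 3450)
F(S(1/(5 + (-2 + 6))), -2)*X = (-3 - 3/(5 + (-2 + 6))*(-2)²)*3450 = (-3 - 3/(5 + 4)*4)*3450 = (-3 - 3/9*4)*3450 = (-3 - 3*⅑*4)*3450 = (-3 - ⅓*4)*3450 = (-3 - 4/3)*3450 = -13/3*3450 = -14950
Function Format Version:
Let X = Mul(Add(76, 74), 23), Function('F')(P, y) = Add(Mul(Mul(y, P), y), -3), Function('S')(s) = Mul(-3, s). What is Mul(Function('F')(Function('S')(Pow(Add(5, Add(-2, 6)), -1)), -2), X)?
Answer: -14950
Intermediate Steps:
Function('F')(P, y) = Add(-3, Mul(P, Pow(y, 2))) (Function('F')(P, y) = Add(Mul(Mul(P, y), y), -3) = Add(Mul(P, Pow(y, 2)), -3) = Add(-3, Mul(P, Pow(y, 2))))
X = 3450 (X = Mul(150, 23) = 3450)
Mul(Function('F')(Function('S')(Pow(Add(5, Add(-2, 6)), -1)), -2), X) = Mul(Add(-3, Mul(Mul(-3, Pow(Add(5, Add(-2, 6)), -1)), Pow(-2, 2))), 3450) = Mul(Add(-3, Mul(Mul(-3, Pow(Add(5, 4), -1)), 4)), 3450) = Mul(Add(-3, Mul(Mul(-3, Pow(9, -1)), 4)), 3450) = Mul(Add(-3, Mul(Mul(-3, Rational(1, 9)), 4)), 3450) = Mul(Add(-3, Mul(Rational(-1, 3), 4)), 3450) = Mul(Add(-3, Rational(-4, 3)), 3450) = Mul(Rational(-13, 3), 3450) = -14950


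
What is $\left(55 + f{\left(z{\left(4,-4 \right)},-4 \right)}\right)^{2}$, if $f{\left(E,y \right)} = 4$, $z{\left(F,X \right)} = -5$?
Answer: $3481$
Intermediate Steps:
$\left(55 + f{\left(z{\left(4,-4 \right)},-4 \right)}\right)^{2} = \left(55 + 4\right)^{2} = 59^{2} = 3481$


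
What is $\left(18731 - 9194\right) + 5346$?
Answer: $14883$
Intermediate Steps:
$\left(18731 - 9194\right) + 5346 = 9537 + 5346 = 14883$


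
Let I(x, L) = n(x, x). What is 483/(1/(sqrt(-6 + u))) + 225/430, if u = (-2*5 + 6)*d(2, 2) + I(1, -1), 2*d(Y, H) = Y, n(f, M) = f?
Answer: 45/86 + 1449*I ≈ 0.52326 + 1449.0*I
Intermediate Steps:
d(Y, H) = Y/2
I(x, L) = x
u = -3 (u = (-2*5 + 6)*((1/2)*2) + 1 = (-10 + 6)*1 + 1 = -4*1 + 1 = -4 + 1 = -3)
483/(1/(sqrt(-6 + u))) + 225/430 = 483/(1/(sqrt(-6 - 3))) + 225/430 = 483/(1/(sqrt(-9))) + 225*(1/430) = 483/(1/(3*I)) + 45/86 = 483/((-I/3)) + 45/86 = 483*(3*I) + 45/86 = 1449*I + 45/86 = 45/86 + 1449*I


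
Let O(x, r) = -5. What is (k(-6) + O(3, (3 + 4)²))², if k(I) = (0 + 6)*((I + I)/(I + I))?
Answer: 1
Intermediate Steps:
k(I) = 6 (k(I) = 6*((2*I)/((2*I))) = 6*((2*I)*(1/(2*I))) = 6*1 = 6)
(k(-6) + O(3, (3 + 4)²))² = (6 - 5)² = 1² = 1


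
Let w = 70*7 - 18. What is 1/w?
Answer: 1/472 ≈ 0.0021186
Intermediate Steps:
w = 472 (w = 490 - 18 = 472)
1/w = 1/472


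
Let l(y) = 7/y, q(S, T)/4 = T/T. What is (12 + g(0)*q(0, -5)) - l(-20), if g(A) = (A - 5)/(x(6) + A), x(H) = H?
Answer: 541/60 ≈ 9.0167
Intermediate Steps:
q(S, T) = 4 (q(S, T) = 4*(T/T) = 4*1 = 4)
g(A) = (-5 + A)/(6 + A) (g(A) = (A - 5)/(6 + A) = (-5 + A)/(6 + A))
(12 + g(0)*q(0, -5)) - l(-20) = (12 + ((-5 + 0)/(6 + 0))*4) - 7/(-20) = (12 + (-5/6)*4) - 7*(-1)/20 = (12 + ((⅙)*(-5))*4) - 1*(-7/20) = (12 - ⅚*4) + 7/20 = (12 - 10/3) + 7/20 = 26/3 + 7/20 = 541/60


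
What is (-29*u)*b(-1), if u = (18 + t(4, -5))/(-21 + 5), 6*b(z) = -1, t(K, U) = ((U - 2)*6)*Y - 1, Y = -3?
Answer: -4147/96 ≈ -43.198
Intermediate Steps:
t(K, U) = 35 - 18*U (t(K, U) = ((U - 2)*6)*(-3) - 1 = ((-2 + U)*6)*(-3) - 1 = (-12 + 6*U)*(-3) - 1 = (36 - 18*U) - 1 = 35 - 18*U)
b(z) = -1/6 (b(z) = (1/6)*(-1) = -1/6)
u = -143/16 (u = (18 + (35 - 18*(-5)))/(-21 + 5) = (18 + (35 + 90))/(-16) = (18 + 125)*(-1/16) = 143*(-1/16) = -143/16 ≈ -8.9375)
(-29*u)*b(-1) = -29*(-143/16)*(-1/6) = (4147/16)*(-1/6) = -4147/96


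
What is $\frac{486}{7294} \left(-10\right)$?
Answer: $- \frac{2430}{3647} \approx -0.6663$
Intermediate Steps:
$\frac{486}{7294} \left(-10\right) = 486 \cdot \frac{1}{7294} \left(-10\right) = \frac{243}{3647} \left(-10\right) = - \frac{2430}{3647}$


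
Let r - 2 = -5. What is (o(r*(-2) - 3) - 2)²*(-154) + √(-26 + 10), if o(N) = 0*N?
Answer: -616 + 4*I ≈ -616.0 + 4.0*I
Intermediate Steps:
r = -3 (r = 2 - 5 = -3)
o(N) = 0
(o(r*(-2) - 3) - 2)²*(-154) + √(-26 + 10) = (0 - 2)²*(-154) + √(-26 + 10) = (-2)²*(-154) + √(-16) = 4*(-154) + 4*I = -616 + 4*I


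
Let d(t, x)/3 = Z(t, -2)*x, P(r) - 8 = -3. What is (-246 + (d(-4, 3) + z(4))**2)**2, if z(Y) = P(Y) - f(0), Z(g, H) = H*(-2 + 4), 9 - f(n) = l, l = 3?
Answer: 1261129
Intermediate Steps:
P(r) = 5 (P(r) = 8 - 3 = 5)
f(n) = 6 (f(n) = 9 - 1*3 = 9 - 3 = 6)
Z(g, H) = 2*H (Z(g, H) = H*2 = 2*H)
d(t, x) = -12*x (d(t, x) = 3*((2*(-2))*x) = 3*(-4*x) = -12*x)
z(Y) = -1 (z(Y) = 5 - 1*6 = 5 - 6 = -1)
(-246 + (d(-4, 3) + z(4))**2)**2 = (-246 + (-12*3 - 1)**2)**2 = (-246 + (-36 - 1)**2)**2 = (-246 + (-37)**2)**2 = (-246 + 1369)**2 = 1123**2 = 1261129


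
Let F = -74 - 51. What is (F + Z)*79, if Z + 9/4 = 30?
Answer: -30731/4 ≈ -7682.8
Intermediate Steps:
Z = 111/4 (Z = -9/4 + 30 = 111/4 ≈ 27.750)
F = -125
(F + Z)*79 = (-125 + 111/4)*79 = -389/4*79 = -30731/4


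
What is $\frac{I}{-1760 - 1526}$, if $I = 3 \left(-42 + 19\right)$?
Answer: $\frac{69}{3286} \approx 0.020998$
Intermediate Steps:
$I = -69$ ($I = 3 \left(-23\right) = -69$)
$\frac{I}{-1760 - 1526} = - \frac{69}{-1760 - 1526} = - \frac{69}{-3286} = \left(-69\right) \left(- \frac{1}{3286}\right) = \frac{69}{3286}$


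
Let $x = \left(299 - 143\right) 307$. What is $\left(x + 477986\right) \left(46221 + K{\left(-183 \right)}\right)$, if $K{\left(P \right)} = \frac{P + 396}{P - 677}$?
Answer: $\frac{10451785020333}{430} \approx 2.4306 \cdot 10^{10}$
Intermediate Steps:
$K{\left(P \right)} = \frac{396 + P}{-677 + P}$
$x = 47892$ ($x = 156 \cdot 307 = 47892$)
$\left(x + 477986\right) \left(46221 + K{\left(-183 \right)}\right) = \left(47892 + 477986\right) \left(46221 + \frac{396 - 183}{-677 - 183}\right) = 525878 \left(46221 + \frac{1}{-860} \cdot 213\right) = 525878 \left(46221 - \frac{213}{860}\right) = 525878 \cdot \frac{39749847}{860} = \frac{10451785020333}{430}$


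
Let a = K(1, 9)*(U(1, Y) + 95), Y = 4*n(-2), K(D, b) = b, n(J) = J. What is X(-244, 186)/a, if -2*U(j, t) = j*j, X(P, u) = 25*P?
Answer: -12200/1701 ≈ -7.1722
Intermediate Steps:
Y = -8 (Y = 4*(-2) = -8)
U(j, t) = -j**2/2 (U(j, t) = -j*j/2 = -j**2/2)
a = 1701/2 (a = 9*(-1/2*1**2 + 95) = 9*(-1/2*1 + 95) = 9*(-1/2 + 95) = 9*(189/2) = 1701/2 ≈ 850.50)
X(-244, 186)/a = (25*(-244))/(1701/2) = -6100*2/1701 = -12200/1701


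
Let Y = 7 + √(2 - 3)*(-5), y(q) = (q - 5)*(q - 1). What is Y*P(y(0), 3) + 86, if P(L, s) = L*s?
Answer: 191 - 75*I ≈ 191.0 - 75.0*I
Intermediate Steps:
y(q) = (-1 + q)*(-5 + q) (y(q) = (-5 + q)*(-1 + q) = (-1 + q)*(-5 + q))
Y = 7 - 5*I (Y = 7 + √(-1)*(-5) = 7 + I*(-5) = 7 - 5*I ≈ 7.0 - 5.0*I)
Y*P(y(0), 3) + 86 = (7 - 5*I)*((5 + 0² - 6*0)*3) + 86 = (7 - 5*I)*((5 + 0 + 0)*3) + 86 = (7 - 5*I)*(5*3) + 86 = (7 - 5*I)*15 + 86 = (105 - 75*I) + 86 = 191 - 75*I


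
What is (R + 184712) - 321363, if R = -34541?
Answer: -171192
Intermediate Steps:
(R + 184712) - 321363 = (-34541 + 184712) - 321363 = 150171 - 321363 = -171192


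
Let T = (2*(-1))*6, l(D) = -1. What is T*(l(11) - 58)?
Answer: 708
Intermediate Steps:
T = -12 (T = -2*6 = -12)
T*(l(11) - 58) = -12*(-1 - 58) = -12*(-59) = 708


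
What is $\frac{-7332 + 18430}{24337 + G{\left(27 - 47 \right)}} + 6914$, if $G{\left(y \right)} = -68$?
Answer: $\frac{167806964}{24269} \approx 6914.5$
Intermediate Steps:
$\frac{-7332 + 18430}{24337 + G{\left(27 - 47 \right)}} + 6914 = \frac{-7332 + 18430}{24337 - 68} + 6914 = \frac{11098}{24269} + 6914 = \frac{167806964}{24269}$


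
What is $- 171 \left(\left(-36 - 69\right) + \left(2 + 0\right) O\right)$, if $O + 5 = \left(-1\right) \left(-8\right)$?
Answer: $16929$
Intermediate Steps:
$O = 3$ ($O = -5 - -8 = -5 + 8 = 3$)
$- 171 \left(\left(-36 - 69\right) + \left(2 + 0\right) O\right) = - 171 \left(\left(-36 - 69\right) + \left(2 + 0\right) 3\right) = - 171 \left(-105 + 2 \cdot 3\right) = - 171 \left(-105 + 6\right) = \left(-171\right) \left(-99\right) = 16929$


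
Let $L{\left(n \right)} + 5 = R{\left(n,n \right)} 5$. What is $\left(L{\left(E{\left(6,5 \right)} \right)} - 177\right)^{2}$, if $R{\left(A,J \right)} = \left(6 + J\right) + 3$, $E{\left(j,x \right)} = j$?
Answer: $11449$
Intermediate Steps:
$R{\left(A,J \right)} = 9 + J$
$L{\left(n \right)} = 40 + 5 n$ ($L{\left(n \right)} = -5 + \left(9 + n\right) 5 = -5 + \left(45 + 5 n\right) = 40 + 5 n$)
$\left(L{\left(E{\left(6,5 \right)} \right)} - 177\right)^{2} = \left(\left(40 + 5 \cdot 6\right) - 177\right)^{2} = \left(\left(40 + 30\right) - 177\right)^{2} = \left(70 - 177\right)^{2} = \left(-107\right)^{2} = 11449$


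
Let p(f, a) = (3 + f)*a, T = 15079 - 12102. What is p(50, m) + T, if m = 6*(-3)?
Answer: 2023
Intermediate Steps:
m = -18
T = 2977
p(f, a) = a*(3 + f)
p(50, m) + T = -18*(3 + 50) + 2977 = -18*53 + 2977 = -954 + 2977 = 2023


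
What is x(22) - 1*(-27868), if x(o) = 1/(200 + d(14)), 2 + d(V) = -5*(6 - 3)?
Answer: 5099845/183 ≈ 27868.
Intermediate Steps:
d(V) = -17 (d(V) = -2 - 5*(6 - 3) = -2 - 5*3 = -2 - 15 = -17)
x(o) = 1/183 (x(o) = 1/(200 - 17) = 1/183)
x(22) - 1*(-27868) = 1/183 - 1*(-27868) = 1/183 + 27868 = 5099845/183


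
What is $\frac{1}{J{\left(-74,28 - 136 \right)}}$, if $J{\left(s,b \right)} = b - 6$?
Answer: $- \frac{1}{114} \approx -0.0087719$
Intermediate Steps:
$J{\left(s,b \right)} = -6 + b$ ($J{\left(s,b \right)} = b - 6 = -6 + b$)
$\frac{1}{J{\left(-74,28 - 136 \right)}} = \frac{1}{-6 + \left(28 - 136\right)} = \frac{1}{-6 - 108} = \frac{1}{-114} = - \frac{1}{114}$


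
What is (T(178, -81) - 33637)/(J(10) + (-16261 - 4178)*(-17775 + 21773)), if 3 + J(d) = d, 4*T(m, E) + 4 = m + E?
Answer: 26891/65372092 ≈ 0.00041135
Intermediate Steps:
T(m, E) = -1 + E/4 + m/4 (T(m, E) = -1 + (m + E)/4 = -1 + (E + m)/4 = -1 + (E/4 + m/4) = -1 + E/4 + m/4)
J(d) = -3 + d
(T(178, -81) - 33637)/(J(10) + (-16261 - 4178)*(-17775 + 21773)) = ((-1 + (¼)*(-81) + (¼)*178) - 33637)/((-3 + 10) + (-16261 - 4178)*(-17775 + 21773)) = ((-1 - 81/4 + 89/2) - 33637)/(7 - 20439*3998) = (93/4 - 33637)/(7 - 81715122) = -134455/4/(-81715115) = -134455/4*(-1/81715115) = 26891/65372092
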